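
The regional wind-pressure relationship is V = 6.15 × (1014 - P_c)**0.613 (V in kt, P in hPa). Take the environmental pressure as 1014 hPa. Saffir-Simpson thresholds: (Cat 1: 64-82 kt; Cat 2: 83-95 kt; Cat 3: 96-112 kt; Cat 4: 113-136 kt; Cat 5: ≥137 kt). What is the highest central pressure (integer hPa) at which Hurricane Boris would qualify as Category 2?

Category 2 begins at V = 83 kt.
Required ΔP = (83/6.15)^(1/0.613) = 13.496^1.631 ≈ 69.78 hPa.
P_c ≤ 1014 − 69.78 = 944.22, so the highest integer P_c is 944 hPa.

944 hPa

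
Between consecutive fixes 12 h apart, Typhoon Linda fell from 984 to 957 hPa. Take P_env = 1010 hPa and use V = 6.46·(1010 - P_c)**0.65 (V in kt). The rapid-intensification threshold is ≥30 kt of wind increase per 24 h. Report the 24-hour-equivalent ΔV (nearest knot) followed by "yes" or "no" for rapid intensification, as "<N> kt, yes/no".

V₁: ΔP = 26, V ≈ 6.46 × 26^0.65 ≈ 53.70 kt.
V₂: ΔP = 53, V ≈ 6.46 × 53^0.65 ≈ 85.31 kt.
ΔV over 12 h = 31.61 kt → 24 h equivalent = 31.61 × 24/12 ≈ 63.22 kt.
63 kt ≥ 30 kt ⇒ rapid intensification.

63 kt, yes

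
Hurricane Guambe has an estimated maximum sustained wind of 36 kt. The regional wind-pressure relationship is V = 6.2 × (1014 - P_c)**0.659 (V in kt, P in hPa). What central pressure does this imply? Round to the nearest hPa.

1000 hPa

ΔP = (V / 6.2)^(1/0.659) = (36/6.2)^1.517.
36/6.2 = 5.806; 5.806^1.517 ≈ 14.43 hPa.
P_c = 1014 − 14.43 = 999.57 ≈ 1000 hPa.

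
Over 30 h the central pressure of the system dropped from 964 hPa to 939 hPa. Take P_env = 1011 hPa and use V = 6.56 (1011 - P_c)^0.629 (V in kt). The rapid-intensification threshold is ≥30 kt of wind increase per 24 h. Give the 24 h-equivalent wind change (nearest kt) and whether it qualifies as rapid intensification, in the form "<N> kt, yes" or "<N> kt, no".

V₁: ΔP = 47, V ≈ 6.56 × 47^0.629 ≈ 73.90 kt.
V₂: ΔP = 72, V ≈ 6.56 × 72^0.629 ≈ 96.64 kt.
ΔV over 30 h = 22.74 kt → 24 h equivalent = 22.74 × 24/30 ≈ 18.19 kt.
18 kt < 30 kt ⇒ not rapid intensification.

18 kt, no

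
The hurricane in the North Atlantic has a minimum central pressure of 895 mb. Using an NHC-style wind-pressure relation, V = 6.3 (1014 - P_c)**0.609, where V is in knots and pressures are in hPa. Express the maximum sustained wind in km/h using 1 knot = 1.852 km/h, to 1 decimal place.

214.3 km/h

ΔP = 1014 − 895 = 119 mb.
V ≈ 6.3 × 119^0.609 = 6.3 × 18.366 ≈ 115.704 kt.
115.704 × 1.852 ≈ 214.28 km/h → 214.3 km/h.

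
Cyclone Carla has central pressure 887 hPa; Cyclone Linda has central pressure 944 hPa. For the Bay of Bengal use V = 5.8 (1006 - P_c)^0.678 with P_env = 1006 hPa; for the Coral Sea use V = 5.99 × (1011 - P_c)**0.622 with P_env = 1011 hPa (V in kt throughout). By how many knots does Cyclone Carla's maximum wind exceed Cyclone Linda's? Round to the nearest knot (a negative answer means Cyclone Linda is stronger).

Cyclone Carla: ΔP = 119; V ≈ 5.8 × 119^0.678 ≈ 148.13 kt.
Cyclone Linda: ΔP = 67; V ≈ 5.99 × 67^0.622 ≈ 81.89 kt.
Difference ≈ 148.13 − 81.89 = 66.24 → 66 kt.

66 kt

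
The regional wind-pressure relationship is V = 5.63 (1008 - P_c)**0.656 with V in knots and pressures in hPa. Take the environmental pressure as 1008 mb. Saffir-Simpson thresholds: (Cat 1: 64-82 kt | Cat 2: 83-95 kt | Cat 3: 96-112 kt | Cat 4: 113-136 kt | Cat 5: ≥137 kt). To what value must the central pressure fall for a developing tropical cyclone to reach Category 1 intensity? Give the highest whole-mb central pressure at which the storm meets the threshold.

Category 1 begins at V = 64 kt.
Required ΔP = (64/5.63)^(1/0.656) = 11.368^1.524 ≈ 40.67 mb.
P_c ≤ 1008 − 40.67 = 967.33, so the highest integer P_c is 967 mb.

967 mb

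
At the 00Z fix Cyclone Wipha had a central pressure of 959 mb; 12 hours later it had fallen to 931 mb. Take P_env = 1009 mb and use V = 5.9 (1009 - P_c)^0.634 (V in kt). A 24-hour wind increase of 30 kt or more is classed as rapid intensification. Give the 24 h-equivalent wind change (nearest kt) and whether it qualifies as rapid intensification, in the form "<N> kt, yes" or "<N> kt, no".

V₁: ΔP = 50, V ≈ 5.9 × 50^0.634 ≈ 70.47 kt.
V₂: ΔP = 78, V ≈ 5.9 × 78^0.634 ≈ 93.42 kt.
ΔV over 12 h = 22.95 kt → 24 h equivalent = 22.95 × 24/12 ≈ 45.90 kt.
46 kt ≥ 30 kt ⇒ rapid intensification.

46 kt, yes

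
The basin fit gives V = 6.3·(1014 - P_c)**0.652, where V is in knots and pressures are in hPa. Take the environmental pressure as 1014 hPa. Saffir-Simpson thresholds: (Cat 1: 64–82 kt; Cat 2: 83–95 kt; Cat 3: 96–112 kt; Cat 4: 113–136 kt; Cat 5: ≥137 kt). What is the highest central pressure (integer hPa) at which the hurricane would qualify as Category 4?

Category 4 begins at V = 113 kt.
Required ΔP = (113/6.3)^(1/0.652) = 17.937^1.534 ≈ 83.74 hPa.
P_c ≤ 1014 − 83.74 = 930.26, so the highest integer P_c is 930 hPa.

930 hPa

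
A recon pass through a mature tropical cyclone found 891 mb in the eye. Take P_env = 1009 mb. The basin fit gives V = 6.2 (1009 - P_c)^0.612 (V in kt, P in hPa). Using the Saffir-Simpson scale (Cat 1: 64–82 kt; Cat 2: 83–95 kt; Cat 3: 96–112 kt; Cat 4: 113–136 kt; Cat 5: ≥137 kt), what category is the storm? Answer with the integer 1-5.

ΔP = 1009 − 891 = 118 mb.
V ≈ 6.2 × 118^0.612 = 6.2 × 18.53 ≈ 115 kt.
115 kt falls in the Category 4 band.

4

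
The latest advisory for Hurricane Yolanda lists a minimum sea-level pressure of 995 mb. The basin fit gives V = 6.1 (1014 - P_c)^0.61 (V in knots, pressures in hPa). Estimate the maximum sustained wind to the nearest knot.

ΔP = 1014 − 995 = 19 mb.
19^0.61 ≈ 6.026.
V ≈ 6.1 × 6.026 ≈ 36.8 kt.

37 kt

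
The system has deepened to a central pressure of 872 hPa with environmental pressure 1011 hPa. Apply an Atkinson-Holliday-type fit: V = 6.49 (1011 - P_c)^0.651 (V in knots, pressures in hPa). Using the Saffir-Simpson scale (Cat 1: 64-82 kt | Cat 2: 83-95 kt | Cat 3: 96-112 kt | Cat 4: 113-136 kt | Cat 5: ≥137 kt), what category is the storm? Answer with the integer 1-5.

ΔP = 1011 − 872 = 139 hPa.
V ≈ 6.49 × 139^0.651 = 6.49 × 24.84 ≈ 161 kt.
161 kt falls in the Category 5 band.

5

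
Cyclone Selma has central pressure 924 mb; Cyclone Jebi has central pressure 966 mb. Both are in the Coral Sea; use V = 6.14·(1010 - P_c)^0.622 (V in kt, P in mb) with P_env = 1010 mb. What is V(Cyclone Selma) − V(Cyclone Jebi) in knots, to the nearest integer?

Cyclone Selma: ΔP = 86; V ≈ 6.14 × 86^0.622 ≈ 98.05 kt.
Cyclone Jebi: ΔP = 44; V ≈ 6.14 × 44^0.622 ≈ 64.62 kt.
Difference ≈ 98.05 − 64.62 = 33.43 → 33 kt.

33 kt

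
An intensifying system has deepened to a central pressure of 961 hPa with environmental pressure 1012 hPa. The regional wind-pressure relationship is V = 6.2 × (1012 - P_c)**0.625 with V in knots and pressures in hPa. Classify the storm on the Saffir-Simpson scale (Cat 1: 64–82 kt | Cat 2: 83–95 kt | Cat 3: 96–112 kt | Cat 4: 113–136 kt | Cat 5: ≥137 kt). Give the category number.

ΔP = 1012 − 961 = 51 hPa.
V ≈ 6.2 × 51^0.625 = 6.2 × 11.67 ≈ 72 kt.
72 kt falls in the Category 1 band.

1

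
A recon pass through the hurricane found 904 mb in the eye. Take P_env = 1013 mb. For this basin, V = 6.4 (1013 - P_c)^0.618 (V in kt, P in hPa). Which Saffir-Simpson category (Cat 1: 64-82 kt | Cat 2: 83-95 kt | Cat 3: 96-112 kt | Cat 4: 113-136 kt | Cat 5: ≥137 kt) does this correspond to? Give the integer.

ΔP = 1013 − 904 = 109 mb.
V ≈ 6.4 × 109^0.618 = 6.4 × 18.16 ≈ 116 kt.
116 kt falls in the Category 4 band.

4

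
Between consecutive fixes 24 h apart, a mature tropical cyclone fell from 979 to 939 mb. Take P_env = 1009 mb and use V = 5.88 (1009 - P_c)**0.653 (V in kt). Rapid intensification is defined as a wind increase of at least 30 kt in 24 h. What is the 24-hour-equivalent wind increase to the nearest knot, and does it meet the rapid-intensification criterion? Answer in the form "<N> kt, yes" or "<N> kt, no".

40 kt, yes

V₁: ΔP = 30, V ≈ 5.88 × 30^0.653 ≈ 54.19 kt.
V₂: ΔP = 70, V ≈ 5.88 × 70^0.653 ≈ 94.24 kt.
ΔV over 24 h = 40.05 kt → 24 h equivalent = 40.05 × 24/24 ≈ 40.05 kt.
40 kt ≥ 30 kt ⇒ rapid intensification.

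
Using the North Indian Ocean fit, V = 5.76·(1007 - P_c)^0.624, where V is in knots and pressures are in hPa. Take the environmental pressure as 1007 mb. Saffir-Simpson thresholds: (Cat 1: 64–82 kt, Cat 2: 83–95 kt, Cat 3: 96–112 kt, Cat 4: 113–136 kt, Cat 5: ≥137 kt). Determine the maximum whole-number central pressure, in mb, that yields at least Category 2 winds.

Category 2 begins at V = 83 kt.
Required ΔP = (83/5.76)^(1/0.624) = 14.410^1.603 ≈ 71.92 mb.
P_c ≤ 1007 − 71.92 = 935.08, so the highest integer P_c is 935 mb.

935 mb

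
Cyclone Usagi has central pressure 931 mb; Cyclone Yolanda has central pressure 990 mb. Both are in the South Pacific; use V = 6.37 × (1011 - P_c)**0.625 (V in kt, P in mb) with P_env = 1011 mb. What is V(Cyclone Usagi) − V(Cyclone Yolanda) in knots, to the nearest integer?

Cyclone Usagi: ΔP = 80; V ≈ 6.37 × 80^0.625 ≈ 98.53 kt.
Cyclone Yolanda: ΔP = 21; V ≈ 6.37 × 21^0.625 ≈ 42.71 kt.
Difference ≈ 98.53 − 42.71 = 55.82 → 56 kt.

56 kt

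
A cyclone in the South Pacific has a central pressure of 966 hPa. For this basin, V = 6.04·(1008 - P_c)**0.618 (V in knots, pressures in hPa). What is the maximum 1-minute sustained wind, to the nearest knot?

61 kt

ΔP = 1008 − 966 = 42 hPa.
42^0.618 ≈ 10.073.
V ≈ 6.04 × 10.073 ≈ 60.8 kt.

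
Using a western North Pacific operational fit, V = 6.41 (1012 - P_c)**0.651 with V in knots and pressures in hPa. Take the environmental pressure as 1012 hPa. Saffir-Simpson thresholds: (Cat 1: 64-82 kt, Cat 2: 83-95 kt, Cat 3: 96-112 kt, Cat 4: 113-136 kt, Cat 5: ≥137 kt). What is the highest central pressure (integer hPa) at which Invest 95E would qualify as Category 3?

Category 3 begins at V = 96 kt.
Required ΔP = (96/6.41)^(1/0.651) = 14.977^1.536 ≈ 63.91 hPa.
P_c ≤ 1012 − 63.91 = 948.09, so the highest integer P_c is 948 hPa.

948 hPa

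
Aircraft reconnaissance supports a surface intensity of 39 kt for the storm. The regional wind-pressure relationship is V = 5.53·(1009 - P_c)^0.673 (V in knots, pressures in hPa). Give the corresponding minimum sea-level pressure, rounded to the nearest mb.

ΔP = (V / 5.53)^(1/0.673) = (39/5.53)^1.486.
39/5.53 = 7.052; 7.052^1.486 ≈ 18.22 mb.
P_c = 1009 − 18.22 = 990.78 ≈ 991 mb.

991 mb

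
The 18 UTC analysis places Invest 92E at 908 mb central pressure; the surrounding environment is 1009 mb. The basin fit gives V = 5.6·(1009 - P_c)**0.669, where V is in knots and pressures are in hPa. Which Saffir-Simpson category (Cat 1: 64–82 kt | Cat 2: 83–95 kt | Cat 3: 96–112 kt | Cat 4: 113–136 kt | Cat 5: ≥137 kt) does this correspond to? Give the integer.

ΔP = 1009 − 908 = 101 mb.
V ≈ 5.6 × 101^0.669 = 5.6 × 21.92 ≈ 123 kt.
123 kt falls in the Category 4 band.

4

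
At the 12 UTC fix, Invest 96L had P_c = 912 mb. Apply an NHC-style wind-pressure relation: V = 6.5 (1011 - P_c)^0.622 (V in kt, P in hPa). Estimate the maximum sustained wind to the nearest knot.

ΔP = 1011 − 912 = 99 mb.
99^0.622 ≈ 17.430.
V ≈ 6.5 × 17.430 ≈ 113.3 kt.

113 kt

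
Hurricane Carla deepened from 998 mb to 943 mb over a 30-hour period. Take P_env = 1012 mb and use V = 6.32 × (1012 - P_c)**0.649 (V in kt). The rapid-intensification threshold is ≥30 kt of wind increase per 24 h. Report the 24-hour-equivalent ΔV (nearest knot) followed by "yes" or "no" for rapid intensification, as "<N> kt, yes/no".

V₁: ΔP = 14, V ≈ 6.32 × 14^0.649 ≈ 35.04 kt.
V₂: ΔP = 69, V ≈ 6.32 × 69^0.649 ≈ 98.66 kt.
ΔV over 30 h = 63.62 kt → 24 h equivalent = 63.62 × 24/30 ≈ 50.90 kt.
51 kt ≥ 30 kt ⇒ rapid intensification.

51 kt, yes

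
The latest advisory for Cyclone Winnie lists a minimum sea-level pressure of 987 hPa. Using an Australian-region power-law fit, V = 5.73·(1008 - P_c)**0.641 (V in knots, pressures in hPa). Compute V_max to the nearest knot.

ΔP = 1008 − 987 = 21 hPa.
21^0.641 ≈ 7.040.
V ≈ 5.73 × 7.040 ≈ 40.3 kt.

40 kt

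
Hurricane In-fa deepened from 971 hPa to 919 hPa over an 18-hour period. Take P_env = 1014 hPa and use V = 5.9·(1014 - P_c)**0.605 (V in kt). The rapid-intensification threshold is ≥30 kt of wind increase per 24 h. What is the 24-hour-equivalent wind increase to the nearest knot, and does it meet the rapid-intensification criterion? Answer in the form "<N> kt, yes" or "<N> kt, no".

V₁: ΔP = 43, V ≈ 5.9 × 43^0.605 ≈ 57.42 kt.
V₂: ΔP = 95, V ≈ 5.9 × 95^0.605 ≈ 92.76 kt.
ΔV over 18 h = 35.34 kt → 24 h equivalent = 35.34 × 24/18 ≈ 47.12 kt.
47 kt ≥ 30 kt ⇒ rapid intensification.

47 kt, yes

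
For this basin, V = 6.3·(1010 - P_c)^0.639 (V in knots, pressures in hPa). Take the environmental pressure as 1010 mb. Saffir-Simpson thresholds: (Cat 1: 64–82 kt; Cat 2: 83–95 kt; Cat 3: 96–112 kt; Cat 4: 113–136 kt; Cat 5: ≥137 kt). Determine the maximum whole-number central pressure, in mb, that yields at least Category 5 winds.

886 mb

Category 5 begins at V = 137 kt.
Required ΔP = (137/6.3)^(1/0.639) = 21.746^1.565 ≈ 123.86 mb.
P_c ≤ 1010 − 123.86 = 886.14, so the highest integer P_c is 886 mb.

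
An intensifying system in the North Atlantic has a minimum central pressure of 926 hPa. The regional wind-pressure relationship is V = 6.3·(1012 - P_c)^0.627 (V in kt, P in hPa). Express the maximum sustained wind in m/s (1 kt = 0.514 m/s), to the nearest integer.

53 m/s

ΔP = 1012 − 926 = 86 hPa.
V ≈ 6.3 × 86^0.627 = 6.3 × 16.328 ≈ 102.866 kt.
102.866 × 0.514 ≈ 52.87 m/s → 53 m/s.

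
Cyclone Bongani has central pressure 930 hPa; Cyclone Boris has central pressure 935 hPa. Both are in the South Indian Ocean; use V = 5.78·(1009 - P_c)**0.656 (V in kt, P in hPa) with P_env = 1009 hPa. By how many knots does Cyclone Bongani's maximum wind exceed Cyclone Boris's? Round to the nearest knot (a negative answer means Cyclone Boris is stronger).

Cyclone Bongani: ΔP = 79; V ≈ 5.78 × 79^0.656 ≈ 101.57 kt.
Cyclone Boris: ΔP = 74; V ≈ 5.78 × 74^0.656 ≈ 97.31 kt.
Difference ≈ 101.57 − 97.31 = 4.26 → 4 kt.

4 kt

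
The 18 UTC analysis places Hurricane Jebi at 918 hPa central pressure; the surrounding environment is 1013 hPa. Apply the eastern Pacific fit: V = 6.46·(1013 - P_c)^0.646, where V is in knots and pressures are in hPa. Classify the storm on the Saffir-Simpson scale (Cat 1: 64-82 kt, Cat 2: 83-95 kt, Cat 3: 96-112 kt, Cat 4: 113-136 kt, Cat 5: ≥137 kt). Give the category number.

ΔP = 1013 − 918 = 95 hPa.
V ≈ 6.46 × 95^0.646 = 6.46 × 18.95 ≈ 122 kt.
122 kt falls in the Category 4 band.

4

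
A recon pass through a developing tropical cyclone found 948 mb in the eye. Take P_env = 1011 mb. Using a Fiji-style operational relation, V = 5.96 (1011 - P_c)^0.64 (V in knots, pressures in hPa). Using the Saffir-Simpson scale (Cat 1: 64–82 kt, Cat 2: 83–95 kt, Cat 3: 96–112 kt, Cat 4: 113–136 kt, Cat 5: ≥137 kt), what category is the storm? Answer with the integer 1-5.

ΔP = 1011 − 948 = 63 mb.
V ≈ 5.96 × 63^0.64 = 5.96 × 14.18 ≈ 84 kt.
84 kt falls in the Category 2 band.

2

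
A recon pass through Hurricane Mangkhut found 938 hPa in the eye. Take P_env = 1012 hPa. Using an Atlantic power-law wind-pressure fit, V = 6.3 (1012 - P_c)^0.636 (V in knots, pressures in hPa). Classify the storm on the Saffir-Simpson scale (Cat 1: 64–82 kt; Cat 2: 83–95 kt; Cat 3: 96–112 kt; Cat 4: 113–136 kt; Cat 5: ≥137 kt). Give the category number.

3

ΔP = 1012 − 938 = 74 hPa.
V ≈ 6.3 × 74^0.636 = 6.3 × 15.45 ≈ 97 kt.
97 kt falls in the Category 3 band.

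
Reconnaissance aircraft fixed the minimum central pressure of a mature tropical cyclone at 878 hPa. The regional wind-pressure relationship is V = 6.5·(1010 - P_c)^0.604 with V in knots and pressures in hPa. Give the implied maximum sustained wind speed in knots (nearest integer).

124 kt

ΔP = 1010 − 878 = 132 hPa.
132^0.604 ≈ 19.091.
V ≈ 6.5 × 19.091 ≈ 124.1 kt.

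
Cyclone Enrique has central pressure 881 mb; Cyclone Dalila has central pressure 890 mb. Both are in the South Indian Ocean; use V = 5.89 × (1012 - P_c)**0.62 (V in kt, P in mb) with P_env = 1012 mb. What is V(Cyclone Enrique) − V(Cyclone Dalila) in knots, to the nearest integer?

5 kt

Cyclone Enrique: ΔP = 131; V ≈ 5.89 × 131^0.62 ≈ 121.01 kt.
Cyclone Dalila: ΔP = 122; V ≈ 5.89 × 122^0.62 ≈ 115.79 kt.
Difference ≈ 121.01 − 115.79 = 5.22 → 5 kt.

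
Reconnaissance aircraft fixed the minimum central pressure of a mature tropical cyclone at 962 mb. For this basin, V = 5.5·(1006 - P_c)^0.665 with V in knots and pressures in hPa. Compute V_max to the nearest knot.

ΔP = 1006 − 962 = 44 mb.
44^0.665 ≈ 12.385.
V ≈ 5.5 × 12.385 ≈ 68.1 kt.

68 kt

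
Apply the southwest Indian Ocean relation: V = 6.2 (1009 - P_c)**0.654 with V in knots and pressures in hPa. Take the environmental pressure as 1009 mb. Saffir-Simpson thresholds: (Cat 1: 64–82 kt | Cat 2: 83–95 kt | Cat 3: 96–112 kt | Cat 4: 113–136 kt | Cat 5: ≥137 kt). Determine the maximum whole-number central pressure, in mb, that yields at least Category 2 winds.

Category 2 begins at V = 83 kt.
Required ΔP = (83/6.2)^(1/0.654) = 13.387^1.529 ≈ 52.82 mb.
P_c ≤ 1009 − 52.82 = 956.18, so the highest integer P_c is 956 mb.

956 mb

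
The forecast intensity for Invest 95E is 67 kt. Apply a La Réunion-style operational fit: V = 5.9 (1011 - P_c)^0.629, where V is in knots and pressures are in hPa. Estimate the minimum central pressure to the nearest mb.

963 mb

ΔP = (V / 5.9)^(1/0.629) = (67/5.9)^1.590.
67/5.9 = 11.356; 11.356^1.590 ≈ 47.60 mb.
P_c = 1011 − 47.60 = 963.40 ≈ 963 mb.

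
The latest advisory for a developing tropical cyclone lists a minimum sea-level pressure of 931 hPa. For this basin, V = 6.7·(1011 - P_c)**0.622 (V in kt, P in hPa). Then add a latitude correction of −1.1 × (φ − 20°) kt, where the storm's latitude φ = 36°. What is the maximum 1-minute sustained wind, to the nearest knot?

85 kt

ΔP = 1011 − 931 = 80 hPa.
80^0.622 ≈ 15.266.
V ≈ 6.7 × 15.266 ≈ 102.3 kt.
Latitude correction: −1.1 × (36 − 20) = -17.6 kt.
Corrected V ≈ 84.7 kt → 85 kt.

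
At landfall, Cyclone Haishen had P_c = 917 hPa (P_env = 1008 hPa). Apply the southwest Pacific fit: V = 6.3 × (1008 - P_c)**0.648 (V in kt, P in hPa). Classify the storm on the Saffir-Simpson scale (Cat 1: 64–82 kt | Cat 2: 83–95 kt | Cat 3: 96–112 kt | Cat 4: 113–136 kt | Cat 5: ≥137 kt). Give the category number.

4

ΔP = 1008 − 917 = 91 hPa.
V ≈ 6.3 × 91^0.648 = 6.3 × 18.60 ≈ 117 kt.
117 kt falls in the Category 4 band.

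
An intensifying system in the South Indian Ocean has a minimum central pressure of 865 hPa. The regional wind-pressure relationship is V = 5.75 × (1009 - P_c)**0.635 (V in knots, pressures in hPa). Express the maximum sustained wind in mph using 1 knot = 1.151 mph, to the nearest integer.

ΔP = 1009 − 865 = 144 hPa.
V ≈ 5.75 × 144^0.635 = 5.75 × 23.473 ≈ 134.967 kt.
134.967 × 1.151 ≈ 155.35 mph → 155 mph.

155 mph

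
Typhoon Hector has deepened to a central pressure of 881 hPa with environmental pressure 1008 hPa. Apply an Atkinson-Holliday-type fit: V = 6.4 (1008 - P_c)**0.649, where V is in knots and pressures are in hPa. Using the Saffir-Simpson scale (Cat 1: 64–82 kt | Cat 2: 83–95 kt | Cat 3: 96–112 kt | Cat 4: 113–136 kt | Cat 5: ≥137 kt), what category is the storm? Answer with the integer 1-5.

5

ΔP = 1008 − 881 = 127 hPa.
V ≈ 6.4 × 127^0.649 = 6.4 × 23.19 ≈ 148 kt.
148 kt falls in the Category 5 band.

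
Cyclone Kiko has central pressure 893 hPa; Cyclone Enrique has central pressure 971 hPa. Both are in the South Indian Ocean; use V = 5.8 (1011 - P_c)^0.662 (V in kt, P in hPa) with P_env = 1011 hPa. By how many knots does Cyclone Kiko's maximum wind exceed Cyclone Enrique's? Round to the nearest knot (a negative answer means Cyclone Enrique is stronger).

70 kt

Cyclone Kiko: ΔP = 118; V ≈ 5.8 × 118^0.662 ≈ 136.46 kt.
Cyclone Enrique: ΔP = 40; V ≈ 5.8 × 40^0.662 ≈ 66.68 kt.
Difference ≈ 136.46 − 66.68 = 69.78 → 70 kt.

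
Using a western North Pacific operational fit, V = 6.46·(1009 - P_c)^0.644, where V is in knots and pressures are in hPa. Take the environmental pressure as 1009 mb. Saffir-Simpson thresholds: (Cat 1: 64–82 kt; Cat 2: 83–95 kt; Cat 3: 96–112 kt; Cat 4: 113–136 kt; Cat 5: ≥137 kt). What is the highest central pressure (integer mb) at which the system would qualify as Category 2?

Category 2 begins at V = 83 kt.
Required ΔP = (83/6.46)^(1/0.644) = 12.848^1.553 ≈ 52.70 mb.
P_c ≤ 1009 − 52.70 = 956.30, so the highest integer P_c is 956 mb.

956 mb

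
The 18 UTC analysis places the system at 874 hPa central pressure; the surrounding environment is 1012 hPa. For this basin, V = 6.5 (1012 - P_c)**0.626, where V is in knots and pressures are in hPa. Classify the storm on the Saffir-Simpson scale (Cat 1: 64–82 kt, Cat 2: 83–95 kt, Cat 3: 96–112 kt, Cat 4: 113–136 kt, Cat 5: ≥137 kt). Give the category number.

5

ΔP = 1012 − 874 = 138 hPa.
V ≈ 6.5 × 138^0.626 = 6.5 × 21.86 ≈ 142 kt.
142 kt falls in the Category 5 band.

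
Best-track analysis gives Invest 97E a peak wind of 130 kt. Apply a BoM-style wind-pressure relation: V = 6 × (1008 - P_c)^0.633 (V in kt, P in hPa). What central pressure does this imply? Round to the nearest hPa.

ΔP = (V / 6)^(1/0.633) = (130/6)^1.580.
130/6 = 21.667; 21.667^1.580 ≈ 128.90 hPa.
P_c = 1008 − 128.90 = 879.10 ≈ 879 hPa.

879 hPa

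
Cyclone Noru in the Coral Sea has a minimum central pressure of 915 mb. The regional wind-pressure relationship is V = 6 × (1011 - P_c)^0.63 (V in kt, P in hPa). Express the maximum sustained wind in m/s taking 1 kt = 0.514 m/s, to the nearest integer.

55 m/s

ΔP = 1011 − 915 = 96 mb.
V ≈ 6 × 96^0.63 = 6 × 17.735 ≈ 106.410 kt.
106.410 × 0.514 ≈ 54.69 m/s → 55 m/s.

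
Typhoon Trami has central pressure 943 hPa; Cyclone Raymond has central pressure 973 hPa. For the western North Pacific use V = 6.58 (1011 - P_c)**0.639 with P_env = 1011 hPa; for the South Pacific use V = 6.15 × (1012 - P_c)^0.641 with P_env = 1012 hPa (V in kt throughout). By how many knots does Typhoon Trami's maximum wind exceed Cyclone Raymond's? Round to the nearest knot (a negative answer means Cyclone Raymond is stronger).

33 kt

Typhoon Trami: ΔP = 68; V ≈ 6.58 × 68^0.639 ≈ 97.54 kt.
Cyclone Raymond: ΔP = 39; V ≈ 6.15 × 39^0.641 ≈ 64.38 kt.
Difference ≈ 97.54 − 64.38 = 33.16 → 33 kt.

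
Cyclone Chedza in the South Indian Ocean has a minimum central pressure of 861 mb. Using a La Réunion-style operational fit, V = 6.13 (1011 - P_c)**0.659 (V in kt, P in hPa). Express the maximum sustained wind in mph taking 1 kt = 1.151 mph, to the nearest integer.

192 mph

ΔP = 1011 − 861 = 150 mb.
V ≈ 6.13 × 150^0.659 = 6.13 × 27.167 ≈ 166.535 kt.
166.535 × 1.151 ≈ 191.68 mph → 192 mph.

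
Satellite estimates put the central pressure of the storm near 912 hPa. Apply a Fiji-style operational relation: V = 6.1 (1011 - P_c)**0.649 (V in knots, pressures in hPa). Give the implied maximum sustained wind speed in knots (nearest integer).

ΔP = 1011 − 912 = 99 hPa.
99^0.649 ≈ 19.732.
V ≈ 6.1 × 19.732 ≈ 120.4 kt.

120 kt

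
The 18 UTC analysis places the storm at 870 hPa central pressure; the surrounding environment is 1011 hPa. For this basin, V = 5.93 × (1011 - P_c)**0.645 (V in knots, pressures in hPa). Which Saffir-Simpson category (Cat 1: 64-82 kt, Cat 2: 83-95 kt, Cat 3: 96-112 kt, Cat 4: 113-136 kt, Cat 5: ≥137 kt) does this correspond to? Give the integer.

ΔP = 1011 − 870 = 141 hPa.
V ≈ 5.93 × 141^0.645 = 5.93 × 24.34 ≈ 144 kt.
144 kt falls in the Category 5 band.

5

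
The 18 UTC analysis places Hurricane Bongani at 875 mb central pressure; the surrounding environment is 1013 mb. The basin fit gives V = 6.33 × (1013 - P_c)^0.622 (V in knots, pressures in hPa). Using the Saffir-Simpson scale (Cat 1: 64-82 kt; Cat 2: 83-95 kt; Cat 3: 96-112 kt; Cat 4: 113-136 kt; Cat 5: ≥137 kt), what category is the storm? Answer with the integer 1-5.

4

ΔP = 1013 − 875 = 138 mb.
V ≈ 6.33 × 138^0.622 = 6.33 × 21.43 ≈ 136 kt.
136 kt falls in the Category 4 band.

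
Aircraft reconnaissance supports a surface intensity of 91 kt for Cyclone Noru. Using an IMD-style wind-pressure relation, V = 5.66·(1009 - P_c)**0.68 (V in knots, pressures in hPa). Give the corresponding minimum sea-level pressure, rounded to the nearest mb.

950 mb

ΔP = (V / 5.66)^(1/0.68) = (91/5.66)^1.471.
91/5.66 = 16.078; 16.078^1.471 ≈ 59.41 mb.
P_c = 1009 − 59.41 = 949.59 ≈ 950 mb.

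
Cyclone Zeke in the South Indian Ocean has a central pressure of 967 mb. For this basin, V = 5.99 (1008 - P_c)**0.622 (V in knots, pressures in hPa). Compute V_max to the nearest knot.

60 kt

ΔP = 1008 − 967 = 41 mb.
41^0.622 ≈ 10.073.
V ≈ 5.99 × 10.073 ≈ 60.3 kt.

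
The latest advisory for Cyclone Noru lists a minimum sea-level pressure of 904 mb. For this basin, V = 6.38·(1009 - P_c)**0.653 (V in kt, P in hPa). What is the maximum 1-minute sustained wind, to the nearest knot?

ΔP = 1009 − 904 = 105 mb.
105^0.653 ≈ 20.885.
V ≈ 6.38 × 20.885 ≈ 133.2 kt.

133 kt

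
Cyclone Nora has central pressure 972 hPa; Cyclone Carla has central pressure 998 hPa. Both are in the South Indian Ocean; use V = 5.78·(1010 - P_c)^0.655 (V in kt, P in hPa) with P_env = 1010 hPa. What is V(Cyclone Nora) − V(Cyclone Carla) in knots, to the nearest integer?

Cyclone Nora: ΔP = 38; V ≈ 5.78 × 38^0.655 ≈ 62.62 kt.
Cyclone Carla: ΔP = 12; V ≈ 5.78 × 12^0.655 ≈ 29.43 kt.
Difference ≈ 62.62 − 29.43 = 33.19 → 33 kt.

33 kt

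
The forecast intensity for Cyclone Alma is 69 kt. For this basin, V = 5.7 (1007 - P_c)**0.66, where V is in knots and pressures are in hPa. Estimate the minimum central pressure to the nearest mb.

ΔP = (V / 5.7)^(1/0.66) = (69/5.7)^1.515.
69/5.7 = 12.105; 12.105^1.515 ≈ 43.74 mb.
P_c = 1007 − 43.74 = 963.26 ≈ 963 mb.

963 mb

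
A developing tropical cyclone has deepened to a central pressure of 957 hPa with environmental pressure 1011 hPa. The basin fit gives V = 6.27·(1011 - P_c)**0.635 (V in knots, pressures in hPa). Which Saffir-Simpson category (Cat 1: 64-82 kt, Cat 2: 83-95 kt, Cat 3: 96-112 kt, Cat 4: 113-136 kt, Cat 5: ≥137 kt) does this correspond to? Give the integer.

ΔP = 1011 − 957 = 54 hPa.
V ≈ 6.27 × 54^0.635 = 6.27 × 12.59 ≈ 79 kt.
79 kt falls in the Category 1 band.

1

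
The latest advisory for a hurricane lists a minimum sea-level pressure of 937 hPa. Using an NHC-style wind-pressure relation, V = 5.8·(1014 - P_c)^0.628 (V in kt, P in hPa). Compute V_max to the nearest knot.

89 kt

ΔP = 1014 − 937 = 77 hPa.
77^0.628 ≈ 15.301.
V ≈ 5.8 × 15.301 ≈ 88.7 kt.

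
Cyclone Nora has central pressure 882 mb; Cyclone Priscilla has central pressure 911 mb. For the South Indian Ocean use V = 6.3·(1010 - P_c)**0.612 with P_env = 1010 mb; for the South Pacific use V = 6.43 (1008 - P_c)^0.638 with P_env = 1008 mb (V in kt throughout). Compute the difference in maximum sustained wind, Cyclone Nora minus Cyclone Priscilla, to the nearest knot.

Cyclone Nora: ΔP = 128; V ≈ 6.3 × 128^0.612 ≈ 122.73 kt.
Cyclone Priscilla: ΔP = 97; V ≈ 6.43 × 97^0.638 ≈ 119.06 kt.
Difference ≈ 122.73 − 119.06 = 3.67 → 4 kt.

4 kt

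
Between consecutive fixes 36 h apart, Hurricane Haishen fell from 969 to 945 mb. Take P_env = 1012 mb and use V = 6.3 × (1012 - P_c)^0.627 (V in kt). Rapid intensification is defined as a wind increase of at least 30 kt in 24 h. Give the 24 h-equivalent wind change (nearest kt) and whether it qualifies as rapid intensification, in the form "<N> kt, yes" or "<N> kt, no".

V₁: ΔP = 43, V ≈ 6.3 × 43^0.627 ≈ 66.61 kt.
V₂: ΔP = 67, V ≈ 6.3 × 67^0.627 ≈ 87.96 kt.
ΔV over 36 h = 21.35 kt → 24 h equivalent = 21.35 × 24/36 ≈ 14.23 kt.
14 kt < 30 kt ⇒ not rapid intensification.

14 kt, no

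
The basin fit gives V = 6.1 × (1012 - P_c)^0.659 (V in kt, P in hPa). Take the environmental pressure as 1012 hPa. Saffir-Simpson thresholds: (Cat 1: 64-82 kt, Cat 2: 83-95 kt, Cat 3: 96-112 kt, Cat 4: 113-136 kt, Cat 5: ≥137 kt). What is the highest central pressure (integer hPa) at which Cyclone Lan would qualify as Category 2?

959 hPa

Category 2 begins at V = 83 kt.
Required ΔP = (83/6.1)^(1/0.659) = 13.607^1.517 ≈ 52.53 hPa.
P_c ≤ 1012 − 52.53 = 959.47, so the highest integer P_c is 959 hPa.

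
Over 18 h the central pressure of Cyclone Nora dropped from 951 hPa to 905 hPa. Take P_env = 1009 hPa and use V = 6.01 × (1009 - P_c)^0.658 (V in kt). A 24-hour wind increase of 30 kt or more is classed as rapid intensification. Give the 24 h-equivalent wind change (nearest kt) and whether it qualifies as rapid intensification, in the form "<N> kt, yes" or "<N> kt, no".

V₁: ΔP = 58, V ≈ 6.01 × 58^0.658 ≈ 86.94 kt.
V₂: ΔP = 104, V ≈ 6.01 × 104^0.658 ≈ 127.67 kt.
ΔV over 18 h = 40.73 kt → 24 h equivalent = 40.73 × 24/18 ≈ 54.31 kt.
54 kt ≥ 30 kt ⇒ rapid intensification.

54 kt, yes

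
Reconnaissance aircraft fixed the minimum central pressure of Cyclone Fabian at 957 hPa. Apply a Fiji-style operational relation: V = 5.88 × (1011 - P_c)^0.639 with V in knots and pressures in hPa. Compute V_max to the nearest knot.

ΔP = 1011 − 957 = 54 hPa.
54^0.639 ≈ 12.794.
V ≈ 5.88 × 12.794 ≈ 75.2 kt.

75 kt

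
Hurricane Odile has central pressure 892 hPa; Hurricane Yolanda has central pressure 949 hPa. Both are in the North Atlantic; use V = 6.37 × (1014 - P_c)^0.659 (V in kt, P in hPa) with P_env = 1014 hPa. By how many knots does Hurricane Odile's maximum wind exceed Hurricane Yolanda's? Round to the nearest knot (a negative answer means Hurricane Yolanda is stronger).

Hurricane Odile: ΔP = 122; V ≈ 6.37 × 122^0.659 ≈ 151.03 kt.
Hurricane Yolanda: ΔP = 65; V ≈ 6.37 × 65^0.659 ≈ 99.74 kt.
Difference ≈ 151.03 − 99.74 = 51.29 → 51 kt.

51 kt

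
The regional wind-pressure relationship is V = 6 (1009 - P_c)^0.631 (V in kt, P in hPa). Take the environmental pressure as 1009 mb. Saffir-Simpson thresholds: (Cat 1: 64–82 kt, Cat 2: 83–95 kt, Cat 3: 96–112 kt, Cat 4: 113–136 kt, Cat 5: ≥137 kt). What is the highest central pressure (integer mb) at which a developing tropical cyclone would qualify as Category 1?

Category 1 begins at V = 64 kt.
Required ΔP = (64/6)^(1/0.631) = 10.667^1.585 ≈ 42.58 mb.
P_c ≤ 1009 − 42.58 = 966.42, so the highest integer P_c is 966 mb.

966 mb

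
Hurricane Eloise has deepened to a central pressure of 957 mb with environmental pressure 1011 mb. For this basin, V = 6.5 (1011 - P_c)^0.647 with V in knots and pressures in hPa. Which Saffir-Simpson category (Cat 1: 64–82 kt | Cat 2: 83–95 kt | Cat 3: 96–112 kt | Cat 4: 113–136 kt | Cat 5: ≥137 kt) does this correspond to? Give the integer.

2

ΔP = 1011 − 957 = 54 mb.
V ≈ 6.5 × 54^0.647 = 6.5 × 13.21 ≈ 86 kt.
86 kt falls in the Category 2 band.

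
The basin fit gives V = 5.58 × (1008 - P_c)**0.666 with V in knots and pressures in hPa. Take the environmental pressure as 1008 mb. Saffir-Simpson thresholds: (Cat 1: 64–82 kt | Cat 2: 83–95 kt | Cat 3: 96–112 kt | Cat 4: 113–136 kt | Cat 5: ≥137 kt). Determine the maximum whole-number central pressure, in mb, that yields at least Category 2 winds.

Category 2 begins at V = 83 kt.
Required ΔP = (83/5.58)^(1/0.666) = 14.875^1.502 ≈ 57.60 mb.
P_c ≤ 1008 − 57.60 = 950.40, so the highest integer P_c is 950 mb.

950 mb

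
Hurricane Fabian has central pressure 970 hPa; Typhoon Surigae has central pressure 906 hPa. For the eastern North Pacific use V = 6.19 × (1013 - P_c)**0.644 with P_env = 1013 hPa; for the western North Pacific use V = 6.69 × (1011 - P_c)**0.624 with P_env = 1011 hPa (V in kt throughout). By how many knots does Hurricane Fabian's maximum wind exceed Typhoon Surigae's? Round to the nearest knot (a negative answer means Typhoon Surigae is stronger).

-52 kt

Hurricane Fabian: ΔP = 43; V ≈ 6.19 × 43^0.644 ≈ 69.77 kt.
Typhoon Surigae: ΔP = 105; V ≈ 6.69 × 105^0.624 ≈ 122.08 kt.
Difference ≈ 69.77 − 122.08 = -52.31 → -52 kt.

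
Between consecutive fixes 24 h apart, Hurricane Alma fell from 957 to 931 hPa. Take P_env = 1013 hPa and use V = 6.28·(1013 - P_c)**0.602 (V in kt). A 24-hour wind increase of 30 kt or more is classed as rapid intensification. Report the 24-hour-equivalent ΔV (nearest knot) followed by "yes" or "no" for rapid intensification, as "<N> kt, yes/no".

18 kt, no

V₁: ΔP = 56, V ≈ 6.28 × 56^0.602 ≈ 70.85 kt.
V₂: ΔP = 82, V ≈ 6.28 × 82^0.602 ≈ 89.14 kt.
ΔV over 24 h = 18.29 kt → 24 h equivalent = 18.29 × 24/24 ≈ 18.29 kt.
18 kt < 30 kt ⇒ not rapid intensification.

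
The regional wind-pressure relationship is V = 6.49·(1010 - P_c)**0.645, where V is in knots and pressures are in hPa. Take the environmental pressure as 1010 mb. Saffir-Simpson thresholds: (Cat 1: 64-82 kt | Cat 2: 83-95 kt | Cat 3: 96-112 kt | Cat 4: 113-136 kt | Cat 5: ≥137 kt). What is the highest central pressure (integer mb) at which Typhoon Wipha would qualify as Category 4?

Category 4 begins at V = 113 kt.
Required ΔP = (113/6.49)^(1/0.645) = 17.411^1.550 ≈ 83.90 mb.
P_c ≤ 1010 − 83.90 = 926.10, so the highest integer P_c is 926 mb.

926 mb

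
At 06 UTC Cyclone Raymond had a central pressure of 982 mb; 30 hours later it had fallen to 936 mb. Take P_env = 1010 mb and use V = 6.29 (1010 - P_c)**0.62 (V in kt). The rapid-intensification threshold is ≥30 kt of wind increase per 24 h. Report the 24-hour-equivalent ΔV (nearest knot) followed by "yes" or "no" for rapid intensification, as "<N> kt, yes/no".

V₁: ΔP = 28, V ≈ 6.29 × 28^0.62 ≈ 49.65 kt.
V₂: ΔP = 74, V ≈ 6.29 × 74^0.62 ≈ 90.69 kt.
ΔV over 30 h = 41.04 kt → 24 h equivalent = 41.04 × 24/30 ≈ 32.83 kt.
33 kt ≥ 30 kt ⇒ rapid intensification.

33 kt, yes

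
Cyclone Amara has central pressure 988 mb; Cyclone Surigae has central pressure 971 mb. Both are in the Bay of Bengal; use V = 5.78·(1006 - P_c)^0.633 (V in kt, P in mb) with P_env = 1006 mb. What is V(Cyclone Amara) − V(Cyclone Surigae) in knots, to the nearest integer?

Cyclone Amara: ΔP = 18; V ≈ 5.78 × 18^0.633 ≈ 36.02 kt.
Cyclone Surigae: ΔP = 35; V ≈ 5.78 × 35^0.633 ≈ 54.87 kt.
Difference ≈ 36.02 − 54.87 = -18.85 → -19 kt.

-19 kt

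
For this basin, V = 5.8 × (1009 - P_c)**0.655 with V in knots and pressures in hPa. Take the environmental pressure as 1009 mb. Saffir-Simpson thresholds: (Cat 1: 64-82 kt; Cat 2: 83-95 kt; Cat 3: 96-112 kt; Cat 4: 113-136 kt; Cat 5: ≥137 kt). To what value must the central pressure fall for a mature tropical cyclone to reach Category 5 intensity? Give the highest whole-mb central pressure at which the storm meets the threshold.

Category 5 begins at V = 137 kt.
Required ΔP = (137/5.8)^(1/0.655) = 23.621^1.527 ≈ 124.92 mb.
P_c ≤ 1009 − 124.92 = 884.08, so the highest integer P_c is 884 mb.

884 mb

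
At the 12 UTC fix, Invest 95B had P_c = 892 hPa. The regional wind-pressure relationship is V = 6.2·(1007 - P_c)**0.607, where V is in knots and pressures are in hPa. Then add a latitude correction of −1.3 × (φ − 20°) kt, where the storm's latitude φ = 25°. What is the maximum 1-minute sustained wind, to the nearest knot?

ΔP = 1007 − 892 = 115 hPa.
115^0.607 ≈ 17.817.
V ≈ 6.2 × 17.817 ≈ 110.5 kt.
Latitude correction: −1.3 × (25 − 20) = -6.5 kt.
Corrected V ≈ 104 kt → 104 kt.

104 kt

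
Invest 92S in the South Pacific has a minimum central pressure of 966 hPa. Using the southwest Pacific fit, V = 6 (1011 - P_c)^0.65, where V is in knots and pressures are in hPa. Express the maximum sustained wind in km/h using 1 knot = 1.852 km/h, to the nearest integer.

ΔP = 1011 − 966 = 45 hPa.
V ≈ 6 × 45^0.65 = 6 × 11.874 ≈ 71.243 kt.
71.243 × 1.852 ≈ 131.94 km/h → 132 km/h.

132 km/h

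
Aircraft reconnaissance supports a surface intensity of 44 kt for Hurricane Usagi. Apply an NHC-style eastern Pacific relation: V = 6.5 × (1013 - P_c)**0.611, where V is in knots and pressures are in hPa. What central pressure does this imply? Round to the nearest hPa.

ΔP = (V / 6.5)^(1/0.611) = (44/6.5)^1.637.
44/6.5 = 6.769; 6.769^1.637 ≈ 22.87 hPa.
P_c = 1013 − 22.87 = 990.13 ≈ 990 hPa.

990 hPa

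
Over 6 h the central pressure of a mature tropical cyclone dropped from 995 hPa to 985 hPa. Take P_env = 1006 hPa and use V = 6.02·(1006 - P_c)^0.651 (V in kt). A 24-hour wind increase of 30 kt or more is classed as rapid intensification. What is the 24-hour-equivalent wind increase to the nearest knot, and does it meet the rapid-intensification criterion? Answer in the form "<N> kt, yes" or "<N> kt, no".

60 kt, yes

V₁: ΔP = 11, V ≈ 6.02 × 11^0.651 ≈ 28.68 kt.
V₂: ΔP = 21, V ≈ 6.02 × 21^0.651 ≈ 43.69 kt.
ΔV over 6 h = 15.01 kt → 24 h equivalent = 15.01 × 24/6 ≈ 60.04 kt.
60 kt ≥ 30 kt ⇒ rapid intensification.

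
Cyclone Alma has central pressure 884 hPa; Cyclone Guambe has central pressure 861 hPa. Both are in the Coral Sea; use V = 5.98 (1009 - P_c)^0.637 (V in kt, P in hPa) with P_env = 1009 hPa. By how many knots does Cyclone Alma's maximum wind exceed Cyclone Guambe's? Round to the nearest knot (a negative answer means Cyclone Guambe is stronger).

Cyclone Alma: ΔP = 125; V ≈ 5.98 × 125^0.637 ≈ 129.55 kt.
Cyclone Guambe: ΔP = 148; V ≈ 5.98 × 148^0.637 ≈ 144.26 kt.
Difference ≈ 129.55 − 144.26 = -14.71 → -15 kt.

-15 kt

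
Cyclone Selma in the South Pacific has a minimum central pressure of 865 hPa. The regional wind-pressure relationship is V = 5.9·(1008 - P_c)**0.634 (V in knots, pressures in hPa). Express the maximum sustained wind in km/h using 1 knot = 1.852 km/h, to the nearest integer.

ΔP = 1008 − 865 = 143 hPa.
V ≈ 5.9 × 143^0.634 = 5.9 × 23.253 ≈ 137.194 kt.
137.194 × 1.852 ≈ 254.08 km/h → 254 km/h.

254 km/h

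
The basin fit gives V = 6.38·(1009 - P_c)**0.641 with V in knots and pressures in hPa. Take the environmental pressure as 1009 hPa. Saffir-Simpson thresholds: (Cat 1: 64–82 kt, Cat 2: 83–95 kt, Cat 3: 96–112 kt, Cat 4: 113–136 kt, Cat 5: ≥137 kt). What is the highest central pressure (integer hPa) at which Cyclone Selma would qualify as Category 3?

940 hPa

Category 3 begins at V = 96 kt.
Required ΔP = (96/6.38)^(1/0.641) = 15.047^1.560 ≈ 68.69 hPa.
P_c ≤ 1009 − 68.69 = 940.31, so the highest integer P_c is 940 hPa.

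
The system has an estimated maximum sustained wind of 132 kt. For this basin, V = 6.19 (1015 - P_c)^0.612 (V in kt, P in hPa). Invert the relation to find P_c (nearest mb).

867 mb

ΔP = (V / 6.19)^(1/0.612) = (132/6.19)^1.634.
132/6.19 = 21.325; 21.325^1.634 ≈ 148.38 mb.
P_c = 1015 − 148.38 = 866.62 ≈ 867 mb.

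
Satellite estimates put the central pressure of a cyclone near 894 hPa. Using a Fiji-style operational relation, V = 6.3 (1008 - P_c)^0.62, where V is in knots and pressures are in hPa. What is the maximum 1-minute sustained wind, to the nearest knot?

119 kt

ΔP = 1008 − 894 = 114 hPa.
114^0.62 ≈ 18.849.
V ≈ 6.3 × 18.849 ≈ 118.7 kt.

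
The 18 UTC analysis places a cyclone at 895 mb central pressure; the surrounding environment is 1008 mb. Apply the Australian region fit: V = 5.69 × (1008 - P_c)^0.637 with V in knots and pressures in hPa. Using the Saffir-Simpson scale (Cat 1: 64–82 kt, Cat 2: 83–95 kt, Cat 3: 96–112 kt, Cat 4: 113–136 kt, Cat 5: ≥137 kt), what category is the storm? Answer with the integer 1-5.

ΔP = 1008 − 895 = 113 mb.
V ≈ 5.69 × 113^0.637 = 5.69 × 20.31 ≈ 116 kt.
116 kt falls in the Category 4 band.

4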